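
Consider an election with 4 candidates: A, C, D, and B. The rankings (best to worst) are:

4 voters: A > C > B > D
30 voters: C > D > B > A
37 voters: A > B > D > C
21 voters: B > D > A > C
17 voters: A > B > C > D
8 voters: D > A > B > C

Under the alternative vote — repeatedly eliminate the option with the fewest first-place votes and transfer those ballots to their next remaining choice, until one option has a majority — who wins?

A

Round 1: A 58, C 30, D 8, B 21. Eliminate D.
Round 2: A 66, C 30, B 21. A has a majority.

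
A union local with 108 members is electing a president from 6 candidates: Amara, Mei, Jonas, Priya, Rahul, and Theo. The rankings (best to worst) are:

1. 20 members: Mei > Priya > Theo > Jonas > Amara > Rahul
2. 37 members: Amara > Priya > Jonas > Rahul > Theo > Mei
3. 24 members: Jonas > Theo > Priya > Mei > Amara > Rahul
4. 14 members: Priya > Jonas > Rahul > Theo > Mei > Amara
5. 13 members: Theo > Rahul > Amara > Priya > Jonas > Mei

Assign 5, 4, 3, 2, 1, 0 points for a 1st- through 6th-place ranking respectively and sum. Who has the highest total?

Amara: 20·1 + 37·5 + 24·1 + 14·0 + 13·3 = 268
Mei: 20·5 + 37·0 + 24·2 + 14·1 + 13·0 = 162
Jonas: 20·2 + 37·3 + 24·5 + 14·4 + 13·1 = 340
Priya: 20·4 + 37·4 + 24·3 + 14·5 + 13·2 = 396
Rahul: 20·0 + 37·2 + 24·0 + 14·3 + 13·4 = 168
Theo: 20·3 + 37·1 + 24·4 + 14·2 + 13·5 = 286
Priya has the highest Borda score (396).

Priya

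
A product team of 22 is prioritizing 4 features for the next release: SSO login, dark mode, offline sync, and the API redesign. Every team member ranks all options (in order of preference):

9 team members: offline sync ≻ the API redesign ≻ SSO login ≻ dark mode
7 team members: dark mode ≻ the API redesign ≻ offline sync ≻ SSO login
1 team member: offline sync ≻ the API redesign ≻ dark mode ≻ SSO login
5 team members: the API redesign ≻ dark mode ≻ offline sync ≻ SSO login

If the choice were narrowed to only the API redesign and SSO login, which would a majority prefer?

the API redesign

Voters preferring the API redesign to SSO login: 22; preferring SSO login to the API redesign: 0.
the API redesign wins the head-to-head.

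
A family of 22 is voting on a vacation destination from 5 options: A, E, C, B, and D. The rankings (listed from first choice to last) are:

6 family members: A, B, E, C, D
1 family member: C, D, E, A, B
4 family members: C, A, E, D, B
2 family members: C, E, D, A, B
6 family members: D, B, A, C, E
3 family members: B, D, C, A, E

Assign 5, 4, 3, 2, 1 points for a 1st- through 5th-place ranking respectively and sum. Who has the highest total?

A

A: 6·5 + 1·2 + 4·4 + 2·2 + 6·3 + 3·2 = 76
E: 6·3 + 1·3 + 4·3 + 2·4 + 6·1 + 3·1 = 50
C: 6·2 + 1·5 + 4·5 + 2·5 + 6·2 + 3·3 = 68
B: 6·4 + 1·1 + 4·1 + 2·1 + 6·4 + 3·5 = 70
D: 6·1 + 1·4 + 4·2 + 2·3 + 6·5 + 3·4 = 66
A has the highest Borda score (76).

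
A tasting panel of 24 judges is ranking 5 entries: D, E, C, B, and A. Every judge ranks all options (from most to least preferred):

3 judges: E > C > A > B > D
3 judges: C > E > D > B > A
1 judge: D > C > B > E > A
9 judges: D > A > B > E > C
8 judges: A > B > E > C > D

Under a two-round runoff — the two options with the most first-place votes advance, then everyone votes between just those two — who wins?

Round 1 first-place votes: D 10, E 3, C 3, B 0, A 8.
D and A advance.
Runoff: D is preferred to A by 13 voters; A by 11.
D wins the runoff.

D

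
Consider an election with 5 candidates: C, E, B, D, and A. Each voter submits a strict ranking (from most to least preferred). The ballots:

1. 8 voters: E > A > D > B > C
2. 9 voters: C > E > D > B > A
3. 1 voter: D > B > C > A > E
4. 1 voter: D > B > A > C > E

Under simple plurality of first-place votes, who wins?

C

First-place votes: C 9, E 8, B 0, D 2, A 0.
C has the most first-place votes.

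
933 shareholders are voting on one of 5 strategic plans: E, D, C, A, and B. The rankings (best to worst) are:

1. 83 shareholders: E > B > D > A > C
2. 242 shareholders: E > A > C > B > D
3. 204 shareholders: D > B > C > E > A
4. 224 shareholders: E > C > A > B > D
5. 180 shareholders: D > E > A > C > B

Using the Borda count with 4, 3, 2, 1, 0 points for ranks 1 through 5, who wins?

E

E: 83·4 + 242·4 + 204·1 + 224·4 + 180·3 = 2940
D: 83·2 + 242·0 + 204·4 + 224·0 + 180·4 = 1702
C: 83·0 + 242·2 + 204·2 + 224·3 + 180·1 = 1744
A: 83·1 + 242·3 + 204·0 + 224·2 + 180·2 = 1617
B: 83·3 + 242·1 + 204·3 + 224·1 + 180·0 = 1327
E has the highest Borda score (2940).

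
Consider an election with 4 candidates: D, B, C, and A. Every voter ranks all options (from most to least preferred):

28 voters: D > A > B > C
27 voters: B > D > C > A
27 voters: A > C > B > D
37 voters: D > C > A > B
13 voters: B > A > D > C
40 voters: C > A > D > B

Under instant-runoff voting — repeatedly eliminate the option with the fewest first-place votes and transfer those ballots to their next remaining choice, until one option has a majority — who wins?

Round 1: D 65, B 40, C 40, A 27. Eliminate A.
Round 2: D 65, B 40, C 67. Eliminate B.
Round 3: D 105, C 67. D has a majority.

D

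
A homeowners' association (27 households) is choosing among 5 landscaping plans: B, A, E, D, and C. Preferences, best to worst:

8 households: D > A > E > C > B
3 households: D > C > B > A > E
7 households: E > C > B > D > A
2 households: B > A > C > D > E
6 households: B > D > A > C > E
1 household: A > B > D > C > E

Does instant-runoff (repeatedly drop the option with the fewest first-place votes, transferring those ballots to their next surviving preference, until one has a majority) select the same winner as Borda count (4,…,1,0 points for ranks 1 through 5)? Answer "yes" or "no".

no

Instant-runoff — R1 B 8, A 1, E 7, D 11, C 0 (C out); R2 B 8, A 1, E 7, D 11 (A out); R3 B 9, E 7, D 11 (E out); R4 B 16, D 11 (B winner). Winner: B.
Borda — scores: B 55, A 49, E 44, D 73, C 49. Winner: D.
The two methods disagree.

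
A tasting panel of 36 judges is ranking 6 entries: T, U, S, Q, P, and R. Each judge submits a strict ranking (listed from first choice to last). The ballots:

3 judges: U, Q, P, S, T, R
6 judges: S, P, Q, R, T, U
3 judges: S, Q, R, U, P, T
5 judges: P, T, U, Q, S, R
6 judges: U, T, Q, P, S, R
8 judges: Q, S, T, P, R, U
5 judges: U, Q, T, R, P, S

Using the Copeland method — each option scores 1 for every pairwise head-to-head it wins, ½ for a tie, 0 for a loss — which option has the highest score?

Q

T: beats U, P, and R; loses to S and Q → score 3.
U: beats S, Q, and R; loses to T and P → score 3.
S: beats T and R; loses to U, Q, and P → score 2.
Q: beats T, S, P, and R; loses to U → score 4.
P: beats U, S, and R; loses to T and Q → score 3.
R: loses to T, U, S, Q, and P → score 0.
Q has the best pairwise record.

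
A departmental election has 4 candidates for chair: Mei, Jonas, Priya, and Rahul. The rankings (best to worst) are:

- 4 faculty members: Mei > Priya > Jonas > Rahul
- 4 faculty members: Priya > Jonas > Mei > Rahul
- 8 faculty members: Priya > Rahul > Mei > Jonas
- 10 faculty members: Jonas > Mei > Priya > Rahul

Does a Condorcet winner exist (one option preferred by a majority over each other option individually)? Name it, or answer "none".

none

Checking pairwise contests:
Jonas beats Mei 14–12.
Priya beats Jonas 16–10.
Mei beats Priya 14–12.
Mei beats Rahul 18–8.
Every option loses at least one head-to-head, so there is no Condorcet winner.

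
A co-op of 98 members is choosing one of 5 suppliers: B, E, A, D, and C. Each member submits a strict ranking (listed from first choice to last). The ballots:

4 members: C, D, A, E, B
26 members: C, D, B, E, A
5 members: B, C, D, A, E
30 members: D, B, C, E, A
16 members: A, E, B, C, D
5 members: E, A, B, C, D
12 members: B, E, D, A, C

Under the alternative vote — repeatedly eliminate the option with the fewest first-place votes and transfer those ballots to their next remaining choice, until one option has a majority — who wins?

Round 1: B 17, E 5, A 16, D 30, C 30. Eliminate E.
Round 2: B 17, A 21, D 30, C 30. Eliminate B.
Round 3: A 21, D 42, C 35. Eliminate A.
Round 4: D 42, C 56. C has a majority.

C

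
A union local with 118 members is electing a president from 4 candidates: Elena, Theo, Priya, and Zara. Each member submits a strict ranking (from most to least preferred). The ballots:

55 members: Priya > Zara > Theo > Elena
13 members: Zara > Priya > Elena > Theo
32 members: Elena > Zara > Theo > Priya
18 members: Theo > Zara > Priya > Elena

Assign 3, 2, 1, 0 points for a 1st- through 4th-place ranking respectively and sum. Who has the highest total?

Zara

Elena: 55·0 + 13·1 + 32·3 + 18·0 = 109
Theo: 55·1 + 13·0 + 32·1 + 18·3 = 141
Priya: 55·3 + 13·2 + 32·0 + 18·1 = 209
Zara: 55·2 + 13·3 + 32·2 + 18·2 = 249
Zara has the highest Borda score (249).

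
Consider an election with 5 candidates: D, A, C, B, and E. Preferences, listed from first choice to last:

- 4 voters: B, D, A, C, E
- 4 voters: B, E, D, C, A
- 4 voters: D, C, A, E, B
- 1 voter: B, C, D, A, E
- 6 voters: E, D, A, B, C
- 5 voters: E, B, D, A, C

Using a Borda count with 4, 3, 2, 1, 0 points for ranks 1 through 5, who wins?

D

D: 4·3 + 4·2 + 4·4 + 1·2 + 6·3 + 5·2 = 66
A: 4·2 + 4·0 + 4·2 + 1·1 + 6·2 + 5·1 = 34
C: 4·1 + 4·1 + 4·3 + 1·3 + 6·0 + 5·0 = 23
B: 4·4 + 4·4 + 4·0 + 1·4 + 6·1 + 5·3 = 57
E: 4·0 + 4·3 + 4·1 + 1·0 + 6·4 + 5·4 = 60
D has the highest Borda score (66).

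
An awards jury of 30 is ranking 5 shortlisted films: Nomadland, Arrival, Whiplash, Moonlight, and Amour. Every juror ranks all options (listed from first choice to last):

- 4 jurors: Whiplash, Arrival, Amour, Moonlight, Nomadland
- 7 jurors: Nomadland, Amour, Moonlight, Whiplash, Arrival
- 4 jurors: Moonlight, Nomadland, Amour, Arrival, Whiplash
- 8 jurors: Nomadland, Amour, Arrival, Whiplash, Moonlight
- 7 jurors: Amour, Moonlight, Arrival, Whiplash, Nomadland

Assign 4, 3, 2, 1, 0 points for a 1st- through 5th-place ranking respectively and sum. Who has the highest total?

Nomadland: 4·0 + 7·4 + 4·3 + 8·4 + 7·0 = 72
Arrival: 4·3 + 7·0 + 4·1 + 8·2 + 7·2 = 46
Whiplash: 4·4 + 7·1 + 4·0 + 8·1 + 7·1 = 38
Moonlight: 4·1 + 7·2 + 4·4 + 8·0 + 7·3 = 55
Amour: 4·2 + 7·3 + 4·2 + 8·3 + 7·4 = 89
Amour has the highest Borda score (89).

Amour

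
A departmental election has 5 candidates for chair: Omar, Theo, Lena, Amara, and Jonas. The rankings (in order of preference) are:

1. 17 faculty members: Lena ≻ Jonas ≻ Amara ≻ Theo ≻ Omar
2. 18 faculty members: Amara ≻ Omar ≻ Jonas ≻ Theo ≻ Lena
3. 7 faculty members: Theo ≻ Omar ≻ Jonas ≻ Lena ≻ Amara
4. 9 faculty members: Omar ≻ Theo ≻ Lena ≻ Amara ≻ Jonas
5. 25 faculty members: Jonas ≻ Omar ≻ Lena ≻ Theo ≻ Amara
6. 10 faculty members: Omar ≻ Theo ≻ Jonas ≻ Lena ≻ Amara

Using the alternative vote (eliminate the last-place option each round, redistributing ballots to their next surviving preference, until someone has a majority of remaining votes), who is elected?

Omar

Round 1: Omar 19, Theo 7, Lena 17, Amara 18, Jonas 25. Eliminate Theo.
Round 2: Omar 26, Lena 17, Amara 18, Jonas 25. Eliminate Lena.
Round 3: Omar 26, Amara 18, Jonas 42. Eliminate Amara.
Round 4: Omar 44, Jonas 42. Omar has a majority.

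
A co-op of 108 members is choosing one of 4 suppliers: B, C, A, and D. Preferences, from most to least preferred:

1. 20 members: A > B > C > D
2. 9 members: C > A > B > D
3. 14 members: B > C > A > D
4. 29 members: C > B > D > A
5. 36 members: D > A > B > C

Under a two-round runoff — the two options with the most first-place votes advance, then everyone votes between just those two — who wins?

Round 1 first-place votes: B 14, C 38, A 20, D 36.
C and D advance.
Runoff: C is preferred to D by 72 voters; D by 36.
C wins the runoff.

C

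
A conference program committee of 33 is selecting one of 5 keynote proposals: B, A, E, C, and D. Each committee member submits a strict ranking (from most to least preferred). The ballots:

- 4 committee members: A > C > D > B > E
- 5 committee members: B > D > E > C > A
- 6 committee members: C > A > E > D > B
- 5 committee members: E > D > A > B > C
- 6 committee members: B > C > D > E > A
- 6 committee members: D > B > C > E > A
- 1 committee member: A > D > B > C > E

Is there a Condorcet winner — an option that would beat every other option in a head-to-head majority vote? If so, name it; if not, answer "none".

D vs B: 22–11 for D.
D vs A: 22–11 for D.
D vs E: 22–11 for D.
D vs C: 17–16 for D.
D beats every other option head-to-head.

D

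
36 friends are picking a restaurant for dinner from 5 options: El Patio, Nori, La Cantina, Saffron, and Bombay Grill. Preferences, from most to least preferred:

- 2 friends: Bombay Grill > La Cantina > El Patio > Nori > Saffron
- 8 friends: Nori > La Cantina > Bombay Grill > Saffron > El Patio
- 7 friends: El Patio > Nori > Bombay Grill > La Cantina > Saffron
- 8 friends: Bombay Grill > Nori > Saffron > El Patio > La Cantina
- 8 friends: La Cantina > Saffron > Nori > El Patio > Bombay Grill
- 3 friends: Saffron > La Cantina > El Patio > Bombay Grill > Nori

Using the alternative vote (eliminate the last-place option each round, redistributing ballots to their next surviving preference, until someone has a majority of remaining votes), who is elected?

Round 1: El Patio 7, Nori 8, La Cantina 8, Saffron 3, Bombay Grill 10. Eliminate Saffron.
Round 2: El Patio 7, Nori 8, La Cantina 11, Bombay Grill 10. Eliminate El Patio.
Round 3: Nori 15, La Cantina 11, Bombay Grill 10. Eliminate Bombay Grill.
Round 4: Nori 23, La Cantina 13. Nori has a majority.

Nori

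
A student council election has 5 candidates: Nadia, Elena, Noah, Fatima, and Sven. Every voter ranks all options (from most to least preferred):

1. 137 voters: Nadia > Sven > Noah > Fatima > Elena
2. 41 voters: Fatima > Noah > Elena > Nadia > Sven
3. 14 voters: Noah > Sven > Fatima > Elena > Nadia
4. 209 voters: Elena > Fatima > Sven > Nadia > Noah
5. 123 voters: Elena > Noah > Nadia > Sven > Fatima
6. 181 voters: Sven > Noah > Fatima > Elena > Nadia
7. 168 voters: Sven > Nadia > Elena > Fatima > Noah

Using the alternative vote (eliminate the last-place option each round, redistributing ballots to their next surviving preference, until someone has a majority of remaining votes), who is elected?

Round 1: Nadia 137, Elena 332, Noah 14, Fatima 41, Sven 349. Eliminate Noah.
Round 2: Nadia 137, Elena 332, Fatima 41, Sven 363. Eliminate Fatima.
Round 3: Nadia 137, Elena 373, Sven 363. Eliminate Nadia.
Round 4: Elena 373, Sven 500. Sven has a majority.

Sven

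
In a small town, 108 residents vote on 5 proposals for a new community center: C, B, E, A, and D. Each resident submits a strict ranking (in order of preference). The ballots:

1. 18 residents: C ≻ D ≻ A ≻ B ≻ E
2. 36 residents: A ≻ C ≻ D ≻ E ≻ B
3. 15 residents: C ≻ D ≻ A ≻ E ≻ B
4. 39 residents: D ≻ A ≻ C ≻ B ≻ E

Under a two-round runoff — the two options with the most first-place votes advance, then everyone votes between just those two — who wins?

Round 1 first-place votes: C 33, B 0, E 0, A 36, D 39.
D and A advance.
Runoff: D is preferred to A by 72 voters; A by 36.
D wins the runoff.

D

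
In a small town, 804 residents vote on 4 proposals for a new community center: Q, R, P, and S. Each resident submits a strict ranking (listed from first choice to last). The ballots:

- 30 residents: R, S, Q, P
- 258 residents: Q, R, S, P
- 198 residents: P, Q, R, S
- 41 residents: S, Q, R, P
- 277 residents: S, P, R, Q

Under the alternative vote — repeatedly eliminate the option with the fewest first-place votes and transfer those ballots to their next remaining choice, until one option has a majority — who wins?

Q

Round 1: Q 258, R 30, P 198, S 318. Eliminate R.
Round 2: Q 258, P 198, S 348. Eliminate P.
Round 3: Q 456, S 348. Q has a majority.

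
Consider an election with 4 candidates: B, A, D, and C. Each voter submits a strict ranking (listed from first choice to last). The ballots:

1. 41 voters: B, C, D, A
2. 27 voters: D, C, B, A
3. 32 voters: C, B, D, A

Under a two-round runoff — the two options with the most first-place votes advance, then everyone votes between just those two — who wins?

C

Round 1 first-place votes: B 41, A 0, D 27, C 32.
B and C advance.
Runoff: B is preferred to C by 41 voters; C by 59.
C wins the runoff.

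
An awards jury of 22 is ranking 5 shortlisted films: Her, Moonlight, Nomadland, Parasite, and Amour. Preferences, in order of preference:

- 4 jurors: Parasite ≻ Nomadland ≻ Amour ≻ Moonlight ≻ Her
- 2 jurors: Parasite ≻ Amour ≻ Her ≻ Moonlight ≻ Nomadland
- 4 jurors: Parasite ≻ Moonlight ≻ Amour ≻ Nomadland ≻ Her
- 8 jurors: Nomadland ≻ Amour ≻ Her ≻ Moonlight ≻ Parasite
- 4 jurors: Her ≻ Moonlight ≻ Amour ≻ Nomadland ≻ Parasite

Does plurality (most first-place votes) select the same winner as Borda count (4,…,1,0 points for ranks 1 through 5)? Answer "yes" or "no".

no

Plurality — first-place votes: Her 4, Moonlight 0, Nomadland 8, Parasite 10, Amour 0. Winner: Parasite.
Borda — scores: Her 36, Moonlight 38, Nomadland 52, Parasite 40, Amour 54. Winner: Amour.
The two methods disagree.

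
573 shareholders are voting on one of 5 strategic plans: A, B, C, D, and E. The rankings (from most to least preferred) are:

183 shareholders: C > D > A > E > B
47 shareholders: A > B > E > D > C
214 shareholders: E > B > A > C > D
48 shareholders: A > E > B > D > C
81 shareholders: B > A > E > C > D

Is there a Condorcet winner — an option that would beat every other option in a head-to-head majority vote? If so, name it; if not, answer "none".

Checking pairwise contests:
B beats A 295–278.
E beats B 445–128.
A beats C 390–183.
A beats D 390–183.
A beats E 359–214.
Every option loses at least one head-to-head, so there is no Condorcet winner.

none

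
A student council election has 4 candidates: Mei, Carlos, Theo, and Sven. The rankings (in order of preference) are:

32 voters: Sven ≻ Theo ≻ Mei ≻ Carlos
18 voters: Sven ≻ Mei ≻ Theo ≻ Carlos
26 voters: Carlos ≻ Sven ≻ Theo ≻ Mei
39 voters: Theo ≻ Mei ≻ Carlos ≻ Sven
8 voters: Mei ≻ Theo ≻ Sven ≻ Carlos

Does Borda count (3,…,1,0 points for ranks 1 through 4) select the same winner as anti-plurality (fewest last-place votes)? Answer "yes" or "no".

yes

Borda — scores: Mei 170, Carlos 117, Theo 241, Sven 210. Winner: Theo.
Anti-plurality — last-place votes: Mei 26, Carlos 58, Theo 0, Sven 39. Winner: Theo.
The two methods agree.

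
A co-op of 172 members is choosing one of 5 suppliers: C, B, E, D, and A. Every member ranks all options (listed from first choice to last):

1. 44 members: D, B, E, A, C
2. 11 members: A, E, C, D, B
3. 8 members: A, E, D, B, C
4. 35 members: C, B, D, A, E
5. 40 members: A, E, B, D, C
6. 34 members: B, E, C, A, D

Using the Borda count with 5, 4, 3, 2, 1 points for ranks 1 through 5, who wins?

C: 44·1 + 11·3 + 8·1 + 35·5 + 40·1 + 34·3 = 402
B: 44·4 + 11·1 + 8·2 + 35·4 + 40·3 + 34·5 = 633
E: 44·3 + 11·4 + 8·4 + 35·1 + 40·4 + 34·4 = 539
D: 44·5 + 11·2 + 8·3 + 35·3 + 40·2 + 34·1 = 485
A: 44·2 + 11·5 + 8·5 + 35·2 + 40·5 + 34·2 = 521
B has the highest Borda score (633).

B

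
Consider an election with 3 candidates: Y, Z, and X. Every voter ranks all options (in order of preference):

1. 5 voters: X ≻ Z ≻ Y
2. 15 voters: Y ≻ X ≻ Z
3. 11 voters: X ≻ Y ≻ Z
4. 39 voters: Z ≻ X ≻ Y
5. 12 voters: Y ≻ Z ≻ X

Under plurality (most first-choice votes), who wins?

First-place votes: Y 27, Z 39, X 16.
Z has the most first-place votes.

Z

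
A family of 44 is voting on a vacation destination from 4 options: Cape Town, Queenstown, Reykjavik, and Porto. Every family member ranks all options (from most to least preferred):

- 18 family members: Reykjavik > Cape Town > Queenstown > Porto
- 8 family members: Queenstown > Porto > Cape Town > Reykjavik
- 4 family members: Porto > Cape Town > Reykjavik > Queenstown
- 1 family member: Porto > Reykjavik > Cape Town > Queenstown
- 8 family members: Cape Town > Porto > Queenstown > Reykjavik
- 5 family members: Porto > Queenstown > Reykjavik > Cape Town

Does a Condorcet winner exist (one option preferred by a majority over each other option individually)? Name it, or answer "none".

Checking pairwise contests:
Reykjavik beats Cape Town 24–20.
Cape Town beats Queenstown 31–13.
Porto beats Reykjavik 26–18.
Cape Town beats Porto 26–18.
Every option loses at least one head-to-head, so there is no Condorcet winner.

none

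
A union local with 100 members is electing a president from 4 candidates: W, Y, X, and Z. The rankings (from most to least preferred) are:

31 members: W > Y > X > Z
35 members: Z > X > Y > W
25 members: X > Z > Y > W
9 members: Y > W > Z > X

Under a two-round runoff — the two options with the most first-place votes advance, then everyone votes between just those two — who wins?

Z

Round 1 first-place votes: W 31, Y 9, X 25, Z 35.
Z and W advance.
Runoff: Z is preferred to W by 60 voters; W by 40.
Z wins the runoff.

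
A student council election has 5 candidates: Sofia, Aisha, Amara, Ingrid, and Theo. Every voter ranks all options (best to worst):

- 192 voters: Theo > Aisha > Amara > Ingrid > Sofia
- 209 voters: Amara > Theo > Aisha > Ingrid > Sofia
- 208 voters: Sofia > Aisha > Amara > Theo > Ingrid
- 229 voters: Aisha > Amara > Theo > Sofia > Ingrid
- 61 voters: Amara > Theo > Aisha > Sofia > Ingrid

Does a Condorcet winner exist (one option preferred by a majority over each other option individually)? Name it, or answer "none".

Checking pairwise contests:
Aisha beats Sofia 691–208.
Theo beats Aisha 462–437.
Aisha beats Amara 629–270.
Sofia beats Ingrid 498–401.
Amara beats Theo 707–192.
Every option loses at least one head-to-head, so there is no Condorcet winner.

none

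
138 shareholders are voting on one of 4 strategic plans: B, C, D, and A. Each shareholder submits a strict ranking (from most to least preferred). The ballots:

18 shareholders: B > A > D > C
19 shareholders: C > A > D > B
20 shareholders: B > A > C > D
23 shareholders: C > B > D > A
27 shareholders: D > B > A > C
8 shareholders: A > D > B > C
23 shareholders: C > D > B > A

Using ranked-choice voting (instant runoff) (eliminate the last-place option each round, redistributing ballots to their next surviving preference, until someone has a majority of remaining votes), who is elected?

B

Round 1: B 38, C 65, D 27, A 8. Eliminate A.
Round 2: B 38, C 65, D 35. Eliminate D.
Round 3: B 73, C 65. B has a majority.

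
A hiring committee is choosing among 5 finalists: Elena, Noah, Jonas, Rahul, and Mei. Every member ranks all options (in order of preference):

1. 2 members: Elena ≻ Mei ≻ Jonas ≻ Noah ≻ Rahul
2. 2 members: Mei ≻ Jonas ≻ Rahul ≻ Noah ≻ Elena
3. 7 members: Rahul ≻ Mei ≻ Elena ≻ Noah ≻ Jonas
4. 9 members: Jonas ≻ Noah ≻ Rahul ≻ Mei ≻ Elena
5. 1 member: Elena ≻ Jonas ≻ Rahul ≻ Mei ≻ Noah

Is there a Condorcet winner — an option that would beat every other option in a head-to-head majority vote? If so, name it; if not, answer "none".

none

Checking pairwise contests:
Noah beats Elena 11–10.
Jonas beats Noah 14–7.
Mei beats Jonas 11–10.
Noah beats Rahul 11–10.
Rahul beats Mei 17–4.
Every option loses at least one head-to-head, so there is no Condorcet winner.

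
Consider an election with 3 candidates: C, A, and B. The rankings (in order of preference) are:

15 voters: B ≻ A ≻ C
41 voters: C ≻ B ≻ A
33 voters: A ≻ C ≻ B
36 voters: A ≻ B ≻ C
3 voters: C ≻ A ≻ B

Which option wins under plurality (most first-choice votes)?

A

First-place votes: C 44, A 69, B 15.
A has the most first-place votes.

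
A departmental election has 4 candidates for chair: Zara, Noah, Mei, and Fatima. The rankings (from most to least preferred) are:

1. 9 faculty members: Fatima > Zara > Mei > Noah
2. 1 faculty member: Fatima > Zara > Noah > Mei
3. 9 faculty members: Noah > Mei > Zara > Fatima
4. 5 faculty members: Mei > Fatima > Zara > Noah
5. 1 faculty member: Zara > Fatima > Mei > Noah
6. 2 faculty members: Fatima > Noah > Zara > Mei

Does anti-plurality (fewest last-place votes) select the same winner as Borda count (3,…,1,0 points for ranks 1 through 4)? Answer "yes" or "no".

no

Anti-plurality — last-place votes: Zara 0, Noah 15, Mei 3, Fatima 9. Winner: Zara.
Borda — scores: Zara 39, Noah 32, Mei 43, Fatima 48. Winner: Fatima.
The two methods disagree.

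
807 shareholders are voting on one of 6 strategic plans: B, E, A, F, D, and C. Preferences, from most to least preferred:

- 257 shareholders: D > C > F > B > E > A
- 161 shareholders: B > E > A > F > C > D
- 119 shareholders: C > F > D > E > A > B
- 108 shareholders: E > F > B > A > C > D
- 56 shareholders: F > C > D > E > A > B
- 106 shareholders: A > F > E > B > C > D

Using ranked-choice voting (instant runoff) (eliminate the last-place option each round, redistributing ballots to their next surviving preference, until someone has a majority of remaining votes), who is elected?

Round 1: B 161, E 108, A 106, F 56, D 257, C 119. Eliminate F.
Round 2: B 161, E 108, A 106, D 257, C 175. Eliminate A.
Round 3: B 161, E 214, D 257, C 175. Eliminate B.
Round 4: E 375, D 257, C 175. Eliminate C.
Round 5: E 375, D 432. D has a majority.

D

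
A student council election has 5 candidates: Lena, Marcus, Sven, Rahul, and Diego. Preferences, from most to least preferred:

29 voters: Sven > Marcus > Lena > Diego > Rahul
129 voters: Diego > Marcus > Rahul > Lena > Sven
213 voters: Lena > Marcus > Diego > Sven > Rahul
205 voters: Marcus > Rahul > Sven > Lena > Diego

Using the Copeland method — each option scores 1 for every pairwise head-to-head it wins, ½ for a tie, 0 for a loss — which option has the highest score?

Lena: beats Sven and Diego; loses to Marcus and Rahul → score 2.
Marcus: beats Lena, Sven, Rahul, and Diego → score 4.
Sven: loses to Lena, Marcus, Rahul, and Diego → score 0.
Rahul: beats Lena and Sven; loses to Marcus and Diego → score 2.
Diego: beats Sven and Rahul; loses to Lena and Marcus → score 2.
Marcus has the best pairwise record.

Marcus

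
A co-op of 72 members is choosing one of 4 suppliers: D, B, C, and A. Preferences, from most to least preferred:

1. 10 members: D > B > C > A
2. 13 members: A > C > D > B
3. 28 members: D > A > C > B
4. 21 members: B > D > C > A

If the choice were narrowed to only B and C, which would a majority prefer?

C

Voters preferring B to C: 31; preferring C to B: 41.
C wins the head-to-head.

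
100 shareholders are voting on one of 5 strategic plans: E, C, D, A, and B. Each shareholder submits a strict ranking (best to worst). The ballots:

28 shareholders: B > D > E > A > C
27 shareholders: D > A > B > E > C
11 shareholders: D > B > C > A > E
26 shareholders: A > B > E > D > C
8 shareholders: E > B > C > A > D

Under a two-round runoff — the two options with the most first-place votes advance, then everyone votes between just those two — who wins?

Round 1 first-place votes: E 8, C 0, D 38, A 26, B 28.
D and B advance.
Runoff: D is preferred to B by 38 voters; B by 62.
B wins the runoff.

B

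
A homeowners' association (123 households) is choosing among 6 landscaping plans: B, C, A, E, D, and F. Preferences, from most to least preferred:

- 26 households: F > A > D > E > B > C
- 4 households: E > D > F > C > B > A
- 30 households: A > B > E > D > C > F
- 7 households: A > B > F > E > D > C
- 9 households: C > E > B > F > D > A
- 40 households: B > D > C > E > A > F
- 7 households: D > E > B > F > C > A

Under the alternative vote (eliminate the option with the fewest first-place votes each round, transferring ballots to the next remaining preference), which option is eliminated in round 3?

D

Round 1: B 40, C 9, A 37, E 4, D 7, F 26. Eliminate E.
Round 2: B 40, C 9, A 37, D 11, F 26. Eliminate C.
Round 3: B 49, A 37, D 11, F 26. Eliminate D.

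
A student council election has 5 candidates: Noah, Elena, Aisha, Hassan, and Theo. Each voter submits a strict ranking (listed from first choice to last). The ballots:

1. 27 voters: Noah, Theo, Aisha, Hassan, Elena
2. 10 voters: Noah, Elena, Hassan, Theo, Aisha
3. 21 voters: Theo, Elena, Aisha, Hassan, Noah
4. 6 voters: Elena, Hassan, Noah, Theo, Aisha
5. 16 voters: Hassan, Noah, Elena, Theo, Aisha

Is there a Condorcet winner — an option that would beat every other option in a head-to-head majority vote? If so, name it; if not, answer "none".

Checking pairwise contests:
Hassan beats Noah 43–37.
Noah beats Elena 53–27.
Noah beats Aisha 59–21.
Aisha beats Hassan 48–32.
Noah beats Theo 59–21.
Every option loses at least one head-to-head, so there is no Condorcet winner.

none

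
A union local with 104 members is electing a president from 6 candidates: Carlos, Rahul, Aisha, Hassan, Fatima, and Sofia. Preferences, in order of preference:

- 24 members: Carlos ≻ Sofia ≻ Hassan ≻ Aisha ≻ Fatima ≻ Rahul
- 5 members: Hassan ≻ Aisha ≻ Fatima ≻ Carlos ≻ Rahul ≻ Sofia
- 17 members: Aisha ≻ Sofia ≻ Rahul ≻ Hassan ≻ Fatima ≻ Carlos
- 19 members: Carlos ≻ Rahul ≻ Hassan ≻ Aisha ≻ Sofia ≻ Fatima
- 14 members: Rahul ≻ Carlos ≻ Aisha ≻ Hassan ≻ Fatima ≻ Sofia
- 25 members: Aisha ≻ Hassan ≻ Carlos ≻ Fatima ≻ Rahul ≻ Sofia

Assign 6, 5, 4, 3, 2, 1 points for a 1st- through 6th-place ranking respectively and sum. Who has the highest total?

Aisha

Carlos: 24·6 + 5·3 + 17·1 + 19·6 + 14·5 + 25·4 = 460
Rahul: 24·1 + 5·2 + 17·4 + 19·5 + 14·6 + 25·2 = 331
Aisha: 24·3 + 5·5 + 17·6 + 19·3 + 14·4 + 25·6 = 462
Hassan: 24·4 + 5·6 + 17·3 + 19·4 + 14·3 + 25·5 = 420
Fatima: 24·2 + 5·4 + 17·2 + 19·1 + 14·2 + 25·3 = 224
Sofia: 24·5 + 5·1 + 17·5 + 19·2 + 14·1 + 25·1 = 287
Aisha has the highest Borda score (462).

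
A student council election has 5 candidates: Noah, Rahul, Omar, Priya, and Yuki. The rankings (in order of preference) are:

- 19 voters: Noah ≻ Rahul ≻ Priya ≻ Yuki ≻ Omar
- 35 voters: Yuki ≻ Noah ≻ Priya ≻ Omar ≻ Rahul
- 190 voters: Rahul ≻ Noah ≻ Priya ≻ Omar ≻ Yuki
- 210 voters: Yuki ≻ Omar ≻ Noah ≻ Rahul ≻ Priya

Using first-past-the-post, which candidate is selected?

Yuki

First-place votes: Noah 19, Rahul 190, Omar 0, Priya 0, Yuki 245.
Yuki has the most first-place votes.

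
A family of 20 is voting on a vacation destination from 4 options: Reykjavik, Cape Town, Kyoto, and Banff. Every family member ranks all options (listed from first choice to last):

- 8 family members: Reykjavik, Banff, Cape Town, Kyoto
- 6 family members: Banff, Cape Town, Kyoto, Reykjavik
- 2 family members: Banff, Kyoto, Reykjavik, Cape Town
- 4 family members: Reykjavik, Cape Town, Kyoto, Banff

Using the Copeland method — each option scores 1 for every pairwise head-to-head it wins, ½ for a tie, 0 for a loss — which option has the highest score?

Reykjavik

Reykjavik: beats Cape Town, Kyoto, and Banff → score 3.
Cape Town: beats Kyoto; loses to Reykjavik and Banff → score 1.
Kyoto: loses to Reykjavik, Cape Town, and Banff → score 0.
Banff: beats Cape Town and Kyoto; loses to Reykjavik → score 2.
Reykjavik has the best pairwise record.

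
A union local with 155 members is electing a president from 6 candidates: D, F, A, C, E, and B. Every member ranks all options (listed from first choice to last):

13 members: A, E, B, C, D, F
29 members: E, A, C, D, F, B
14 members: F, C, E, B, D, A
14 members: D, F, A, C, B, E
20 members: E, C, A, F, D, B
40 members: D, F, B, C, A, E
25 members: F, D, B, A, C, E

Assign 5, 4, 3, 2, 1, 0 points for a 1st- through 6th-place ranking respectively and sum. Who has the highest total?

F

D: 13·1 + 29·2 + 14·1 + 14·5 + 20·1 + 40·5 + 25·4 = 475
F: 13·0 + 29·1 + 14·5 + 14·4 + 20·2 + 40·4 + 25·5 = 480
A: 13·5 + 29·4 + 14·0 + 14·3 + 20·3 + 40·1 + 25·2 = 373
C: 13·2 + 29·3 + 14·4 + 14·2 + 20·4 + 40·2 + 25·1 = 382
E: 13·4 + 29·5 + 14·3 + 14·0 + 20·5 + 40·0 + 25·0 = 339
B: 13·3 + 29·0 + 14·2 + 14·1 + 20·0 + 40·3 + 25·3 = 276
F has the highest Borda score (480).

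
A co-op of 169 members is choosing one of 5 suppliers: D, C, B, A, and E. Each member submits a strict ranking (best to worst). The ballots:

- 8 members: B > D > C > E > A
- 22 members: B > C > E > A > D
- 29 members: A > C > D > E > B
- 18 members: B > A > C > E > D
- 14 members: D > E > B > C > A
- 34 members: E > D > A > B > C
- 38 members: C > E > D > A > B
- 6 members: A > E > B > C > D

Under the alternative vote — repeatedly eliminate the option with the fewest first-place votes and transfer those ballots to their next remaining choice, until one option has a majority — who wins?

Round 1: D 14, C 38, B 48, A 35, E 34. Eliminate D.
Round 2: C 38, B 48, A 35, E 48. Eliminate A.
Round 3: C 67, B 48, E 54. Eliminate B.
Round 4: C 115, E 54. C has a majority.

C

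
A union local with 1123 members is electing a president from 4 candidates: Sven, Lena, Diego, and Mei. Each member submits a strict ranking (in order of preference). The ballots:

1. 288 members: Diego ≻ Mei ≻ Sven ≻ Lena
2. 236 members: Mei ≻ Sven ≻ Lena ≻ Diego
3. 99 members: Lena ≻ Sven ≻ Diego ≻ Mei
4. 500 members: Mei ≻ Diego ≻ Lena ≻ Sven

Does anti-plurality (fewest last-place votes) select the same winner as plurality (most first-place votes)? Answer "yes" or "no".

Anti-plurality — last-place votes: Sven 500, Lena 288, Diego 236, Mei 99. Winner: Mei.
Plurality — first-place votes: Sven 0, Lena 99, Diego 288, Mei 736. Winner: Mei.
The two methods agree.

yes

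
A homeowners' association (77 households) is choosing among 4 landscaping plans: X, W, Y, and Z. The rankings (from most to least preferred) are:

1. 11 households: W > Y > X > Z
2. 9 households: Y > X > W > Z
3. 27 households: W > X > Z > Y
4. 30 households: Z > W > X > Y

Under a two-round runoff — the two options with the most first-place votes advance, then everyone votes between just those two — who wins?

W

Round 1 first-place votes: X 0, W 38, Y 9, Z 30.
W and Z advance.
Runoff: W is preferred to Z by 47 voters; Z by 30.
W wins the runoff.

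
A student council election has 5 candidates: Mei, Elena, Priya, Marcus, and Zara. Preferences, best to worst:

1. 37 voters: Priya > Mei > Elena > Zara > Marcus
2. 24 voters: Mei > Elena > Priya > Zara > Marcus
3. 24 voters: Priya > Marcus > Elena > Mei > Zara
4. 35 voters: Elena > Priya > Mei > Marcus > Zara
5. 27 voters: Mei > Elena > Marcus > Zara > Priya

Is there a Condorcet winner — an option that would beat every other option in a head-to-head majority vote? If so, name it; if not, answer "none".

none

Checking pairwise contests:
Priya beats Mei 96–51.
Mei beats Elena 88–59.
Elena beats Priya 86–61.
Mei beats Marcus 123–24.
Mei beats Zara 147–0.
Every option loses at least one head-to-head, so there is no Condorcet winner.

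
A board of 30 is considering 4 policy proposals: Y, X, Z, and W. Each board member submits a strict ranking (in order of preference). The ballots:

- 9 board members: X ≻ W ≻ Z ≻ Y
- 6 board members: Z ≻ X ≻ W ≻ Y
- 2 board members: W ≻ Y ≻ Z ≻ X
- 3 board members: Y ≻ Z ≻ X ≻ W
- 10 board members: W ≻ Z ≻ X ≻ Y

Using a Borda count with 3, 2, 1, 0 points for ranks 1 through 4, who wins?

Y: 9·0 + 6·0 + 2·2 + 3·3 + 10·0 = 13
X: 9·3 + 6·2 + 2·0 + 3·1 + 10·1 = 52
Z: 9·1 + 6·3 + 2·1 + 3·2 + 10·2 = 55
W: 9·2 + 6·1 + 2·3 + 3·0 + 10·3 = 60
W has the highest Borda score (60).

W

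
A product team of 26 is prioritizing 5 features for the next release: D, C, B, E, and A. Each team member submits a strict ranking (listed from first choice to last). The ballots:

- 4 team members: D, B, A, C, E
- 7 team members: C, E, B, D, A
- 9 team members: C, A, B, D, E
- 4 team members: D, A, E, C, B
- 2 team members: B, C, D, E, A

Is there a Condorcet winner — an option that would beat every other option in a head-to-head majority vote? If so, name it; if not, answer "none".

C

C vs D: 18–8 for C.
C vs B: 20–6 for C.
C vs E: 22–4 for C.
C vs A: 18–8 for C.
C beats every other option head-to-head.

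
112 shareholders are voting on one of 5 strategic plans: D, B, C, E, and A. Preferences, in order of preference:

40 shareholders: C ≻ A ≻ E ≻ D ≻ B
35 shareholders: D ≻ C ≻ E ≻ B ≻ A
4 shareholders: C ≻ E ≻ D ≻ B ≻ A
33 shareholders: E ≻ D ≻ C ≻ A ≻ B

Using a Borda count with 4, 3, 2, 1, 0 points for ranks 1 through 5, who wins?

D: 40·1 + 35·4 + 4·2 + 33·3 = 287
B: 40·0 + 35·1 + 4·1 + 33·0 = 39
C: 40·4 + 35·3 + 4·4 + 33·2 = 347
E: 40·2 + 35·2 + 4·3 + 33·4 = 294
A: 40·3 + 35·0 + 4·0 + 33·1 = 153
C has the highest Borda score (347).

C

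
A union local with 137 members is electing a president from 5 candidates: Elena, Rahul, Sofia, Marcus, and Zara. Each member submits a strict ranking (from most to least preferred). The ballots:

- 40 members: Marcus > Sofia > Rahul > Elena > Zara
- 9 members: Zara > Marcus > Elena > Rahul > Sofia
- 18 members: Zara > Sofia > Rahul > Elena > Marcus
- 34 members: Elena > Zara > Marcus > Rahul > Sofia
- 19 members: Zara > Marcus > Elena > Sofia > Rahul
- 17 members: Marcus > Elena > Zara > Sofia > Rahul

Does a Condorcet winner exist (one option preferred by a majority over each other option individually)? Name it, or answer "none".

Checking pairwise contests:
Marcus beats Elena 85–52.
Elena beats Rahul 79–58.
Elena beats Sofia 79–58.
Zara beats Marcus 80–57.
Elena beats Zara 91–46.
Every option loses at least one head-to-head, so there is no Condorcet winner.

none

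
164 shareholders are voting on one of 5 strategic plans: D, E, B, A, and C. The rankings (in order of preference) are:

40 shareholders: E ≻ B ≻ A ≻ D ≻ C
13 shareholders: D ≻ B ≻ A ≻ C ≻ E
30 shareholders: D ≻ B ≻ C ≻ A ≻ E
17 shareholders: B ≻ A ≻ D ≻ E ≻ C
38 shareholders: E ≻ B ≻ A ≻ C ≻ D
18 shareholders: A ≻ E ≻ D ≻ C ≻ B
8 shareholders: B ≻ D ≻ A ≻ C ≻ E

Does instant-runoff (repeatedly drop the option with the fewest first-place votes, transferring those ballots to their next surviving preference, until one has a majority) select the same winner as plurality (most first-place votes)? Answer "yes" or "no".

yes

Instant-runoff — R1 D 43, E 78, B 25, A 18, C 0 (C out); R2 D 43, E 78, B 25, A 18 (A out); R3 D 43, E 96, B 25 (E winner). Winner: E.
Plurality — first-place votes: D 43, E 78, B 25, A 18, C 0. Winner: E.
The two methods agree.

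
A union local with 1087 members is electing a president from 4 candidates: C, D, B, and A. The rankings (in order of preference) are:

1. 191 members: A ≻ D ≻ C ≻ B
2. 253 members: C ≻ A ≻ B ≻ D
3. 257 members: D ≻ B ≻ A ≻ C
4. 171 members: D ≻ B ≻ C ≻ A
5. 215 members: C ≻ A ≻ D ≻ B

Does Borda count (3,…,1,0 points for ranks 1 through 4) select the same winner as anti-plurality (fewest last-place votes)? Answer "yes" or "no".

Borda — scores: C 1766, D 1881, B 1109, A 1766. Winner: D.
Anti-plurality — last-place votes: C 257, D 253, B 406, A 171. Winner: A.
The two methods disagree.

no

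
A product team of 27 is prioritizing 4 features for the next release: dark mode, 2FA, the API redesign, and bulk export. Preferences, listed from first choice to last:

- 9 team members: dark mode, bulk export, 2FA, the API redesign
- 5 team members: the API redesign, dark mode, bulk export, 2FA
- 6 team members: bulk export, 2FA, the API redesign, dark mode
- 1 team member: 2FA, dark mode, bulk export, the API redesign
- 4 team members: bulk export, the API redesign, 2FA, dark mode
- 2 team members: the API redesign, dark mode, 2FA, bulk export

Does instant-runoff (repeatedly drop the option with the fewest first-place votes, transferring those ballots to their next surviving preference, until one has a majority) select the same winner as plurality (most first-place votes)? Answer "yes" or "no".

Instant-runoff — R1 dark mode 9, 2FA 1, the API redesign 7, bulk export 10 (2FA out); R2 dark mode 10, the API redesign 7, bulk export 10 (the API redesign out); R3 dark mode 17, bulk export 10 (dark mode winner). Winner: dark mode.
Plurality — first-place votes: dark mode 9, 2FA 1, the API redesign 7, bulk export 10. Winner: bulk export.
The two methods disagree.

no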